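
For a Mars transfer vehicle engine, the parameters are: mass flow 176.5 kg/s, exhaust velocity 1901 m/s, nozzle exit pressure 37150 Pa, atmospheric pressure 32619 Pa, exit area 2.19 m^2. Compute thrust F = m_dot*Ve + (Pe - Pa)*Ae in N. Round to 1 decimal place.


Step 1: Momentum thrust = m_dot * Ve = 176.5 * 1901 = 335526.5 N
Step 2: Pressure thrust = (Pe - Pa) * Ae = (37150 - 32619) * 2.19 = 9922.89 N
Step 3: Total thrust F = 335526.5 + 9922.89 = 345449.4 N

345449.4


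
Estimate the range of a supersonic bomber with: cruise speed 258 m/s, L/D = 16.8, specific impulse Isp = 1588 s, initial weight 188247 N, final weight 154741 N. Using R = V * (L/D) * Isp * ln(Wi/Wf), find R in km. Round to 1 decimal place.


Step 1: Coefficient = V * (L/D) * Isp = 258 * 16.8 * 1588 = 6883027.2 m
Step 2: Wi/Wf = 188247 / 154741 = 1.21653
Step 3: ln(1.21653) = 0.196002
Step 4: R = 6883027.2 * 0.196002 = 1349088.3 m = 1349.1 km

1349.1


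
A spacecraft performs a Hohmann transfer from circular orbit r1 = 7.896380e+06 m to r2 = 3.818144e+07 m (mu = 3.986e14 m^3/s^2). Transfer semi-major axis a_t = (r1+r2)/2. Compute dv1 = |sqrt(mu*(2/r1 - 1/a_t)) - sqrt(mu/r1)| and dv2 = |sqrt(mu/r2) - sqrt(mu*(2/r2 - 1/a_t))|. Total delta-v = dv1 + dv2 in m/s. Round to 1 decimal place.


Step 1: Transfer semi-major axis a_t = (7.896380e+06 + 3.818144e+07) / 2 = 2.303891e+07 m
Step 2: v1 (circular at r1) = sqrt(mu/r1) = 7104.85 m/s
Step 3: v_t1 = sqrt(mu*(2/r1 - 1/a_t)) = 9146.39 m/s
Step 4: dv1 = |9146.39 - 7104.85| = 2041.55 m/s
Step 5: v2 (circular at r2) = 3231.04 m/s, v_t2 = 1891.58 m/s
Step 6: dv2 = |3231.04 - 1891.58| = 1339.46 m/s
Step 7: Total delta-v = 2041.55 + 1339.46 = 3381.0 m/s

3381.0


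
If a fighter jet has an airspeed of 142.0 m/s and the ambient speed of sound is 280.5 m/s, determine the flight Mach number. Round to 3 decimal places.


Step 1: M = V / a = 142.0 / 280.5
Step 2: M = 0.506

0.506


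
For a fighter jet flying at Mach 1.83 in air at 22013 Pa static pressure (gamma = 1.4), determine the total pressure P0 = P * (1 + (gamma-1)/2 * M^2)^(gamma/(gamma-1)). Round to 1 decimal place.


Step 1: (gamma-1)/2 * M^2 = 0.2 * 3.3489 = 0.66978
Step 2: 1 + 0.66978 = 1.66978
Step 3: Exponent gamma/(gamma-1) = 3.5
Step 4: P0 = 22013 * 1.66978^3.5 = 132430.1 Pa

132430.1


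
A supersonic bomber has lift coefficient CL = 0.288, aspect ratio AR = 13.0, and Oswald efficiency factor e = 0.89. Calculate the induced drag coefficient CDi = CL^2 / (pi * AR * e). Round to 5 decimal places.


Step 1: CL^2 = 0.288^2 = 0.082944
Step 2: pi * AR * e = 3.14159 * 13.0 * 0.89 = 36.348227
Step 3: CDi = 0.082944 / 36.348227 = 0.00228

0.00228


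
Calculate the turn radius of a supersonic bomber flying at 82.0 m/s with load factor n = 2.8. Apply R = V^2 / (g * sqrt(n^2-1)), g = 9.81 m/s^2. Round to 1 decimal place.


Step 1: V^2 = 82.0^2 = 6724.0
Step 2: n^2 - 1 = 2.8^2 - 1 = 6.84
Step 3: sqrt(6.84) = 2.615339
Step 4: R = 6724.0 / (9.81 * 2.615339) = 262.1 m

262.1


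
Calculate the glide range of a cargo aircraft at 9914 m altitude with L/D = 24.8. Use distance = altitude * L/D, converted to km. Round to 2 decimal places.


Step 1: Glide distance = altitude * L/D = 9914 * 24.8 = 245867.2 m
Step 2: Convert to km: 245867.2 / 1000 = 245.87 km

245.87


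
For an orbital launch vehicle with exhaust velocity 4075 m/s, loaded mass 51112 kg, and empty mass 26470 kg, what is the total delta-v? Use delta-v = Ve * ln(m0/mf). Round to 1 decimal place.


Step 1: Mass ratio m0/mf = 51112 / 26470 = 1.930941
Step 2: ln(1.930941) = 0.658007
Step 3: delta-v = 4075 * 0.658007 = 2681.4 m/s

2681.4


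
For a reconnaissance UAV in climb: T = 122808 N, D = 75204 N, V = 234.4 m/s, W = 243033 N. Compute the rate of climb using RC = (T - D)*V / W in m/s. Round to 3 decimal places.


Step 1: Excess thrust = T - D = 122808 - 75204 = 47604 N
Step 2: Excess power = 47604 * 234.4 = 11158377.6 W
Step 3: RC = 11158377.6 / 243033 = 45.913 m/s

45.913


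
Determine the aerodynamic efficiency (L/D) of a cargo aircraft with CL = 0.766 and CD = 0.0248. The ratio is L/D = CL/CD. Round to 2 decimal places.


Step 1: L/D = CL / CD = 0.766 / 0.0248
Step 2: L/D = 30.89

30.89


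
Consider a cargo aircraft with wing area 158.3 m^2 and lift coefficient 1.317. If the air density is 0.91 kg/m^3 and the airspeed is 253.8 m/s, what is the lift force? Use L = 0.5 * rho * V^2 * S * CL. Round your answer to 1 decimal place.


Step 1: Calculate dynamic pressure q = 0.5 * 0.91 * 253.8^2 = 0.5 * 0.91 * 64414.44 = 29308.5702 Pa
Step 2: Multiply by wing area and lift coefficient: L = 29308.5702 * 158.3 * 1.317
Step 3: L = 4639546.6627 * 1.317 = 6110283.0 N

6110283.0


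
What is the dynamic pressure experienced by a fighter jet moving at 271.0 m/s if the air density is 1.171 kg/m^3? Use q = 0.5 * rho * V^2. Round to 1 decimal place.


Step 1: V^2 = 271.0^2 = 73441.0
Step 2: q = 0.5 * 1.171 * 73441.0
Step 3: q = 42999.7 Pa

42999.7


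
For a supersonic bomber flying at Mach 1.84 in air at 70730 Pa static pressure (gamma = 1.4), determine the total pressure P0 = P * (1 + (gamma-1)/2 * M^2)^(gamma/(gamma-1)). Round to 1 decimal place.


Step 1: (gamma-1)/2 * M^2 = 0.2 * 3.3856 = 0.67712
Step 2: 1 + 0.67712 = 1.67712
Step 3: Exponent gamma/(gamma-1) = 3.5
Step 4: P0 = 70730 * 1.67712^3.5 = 432093.9 Pa

432093.9


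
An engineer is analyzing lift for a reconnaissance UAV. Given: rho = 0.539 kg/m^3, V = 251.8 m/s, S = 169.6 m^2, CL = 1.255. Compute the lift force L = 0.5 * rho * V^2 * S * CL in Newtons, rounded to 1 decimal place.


Step 1: Calculate dynamic pressure q = 0.5 * 0.539 * 251.8^2 = 0.5 * 0.539 * 63403.24 = 17087.1732 Pa
Step 2: Multiply by wing area and lift coefficient: L = 17087.1732 * 169.6 * 1.255
Step 3: L = 2897984.5713 * 1.255 = 3636970.6 N

3636970.6


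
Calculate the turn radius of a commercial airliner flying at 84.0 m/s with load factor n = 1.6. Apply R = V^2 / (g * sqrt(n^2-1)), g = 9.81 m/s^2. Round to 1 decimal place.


Step 1: V^2 = 84.0^2 = 7056.0
Step 2: n^2 - 1 = 1.6^2 - 1 = 1.56
Step 3: sqrt(1.56) = 1.249
Step 4: R = 7056.0 / (9.81 * 1.249) = 575.9 m

575.9


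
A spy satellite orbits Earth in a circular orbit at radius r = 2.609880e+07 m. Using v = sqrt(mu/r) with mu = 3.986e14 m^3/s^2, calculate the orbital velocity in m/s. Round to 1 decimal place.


Step 1: mu / r = 3.986e14 / 2.609880e+07 = 15272732.846
Step 2: v = sqrt(15272732.846) = 3908.0 m/s

3908.0


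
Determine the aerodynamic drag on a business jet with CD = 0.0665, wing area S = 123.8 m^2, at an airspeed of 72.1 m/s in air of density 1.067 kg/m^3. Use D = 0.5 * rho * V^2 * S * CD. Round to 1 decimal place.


Step 1: Dynamic pressure q = 0.5 * 1.067 * 72.1^2 = 2773.3517 Pa
Step 2: Drag D = q * S * CD = 2773.3517 * 123.8 * 0.0665
Step 3: D = 22832.2 N

22832.2


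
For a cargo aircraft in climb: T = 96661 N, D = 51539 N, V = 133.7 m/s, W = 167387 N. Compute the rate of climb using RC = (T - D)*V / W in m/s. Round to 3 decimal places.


Step 1: Excess thrust = T - D = 96661 - 51539 = 45122 N
Step 2: Excess power = 45122 * 133.7 = 6032811.4 W
Step 3: RC = 6032811.4 / 167387 = 36.041 m/s

36.041


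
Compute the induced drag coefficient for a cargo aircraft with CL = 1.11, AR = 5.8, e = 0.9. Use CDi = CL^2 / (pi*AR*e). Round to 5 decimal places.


Step 1: CL^2 = 1.11^2 = 1.2321
Step 2: pi * AR * e = 3.14159 * 5.8 * 0.9 = 16.399114
Step 3: CDi = 1.2321 / 16.399114 = 0.07513

0.07513


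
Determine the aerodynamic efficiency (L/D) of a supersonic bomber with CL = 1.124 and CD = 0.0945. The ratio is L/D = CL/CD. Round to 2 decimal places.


Step 1: L/D = CL / CD = 1.124 / 0.0945
Step 2: L/D = 11.89

11.89


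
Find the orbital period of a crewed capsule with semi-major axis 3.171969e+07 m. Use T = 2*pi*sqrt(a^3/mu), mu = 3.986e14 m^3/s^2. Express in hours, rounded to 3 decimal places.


Step 1: a^3 / mu = 3.191441e+22 / 3.986e14 = 8.006625e+07
Step 2: sqrt(8.006625e+07) = 8947.9748 s
Step 3: T = 2*pi * 8947.9748 = 56221.78 s
Step 4: T in hours = 56221.78 / 3600 = 15.617 hours

15.617


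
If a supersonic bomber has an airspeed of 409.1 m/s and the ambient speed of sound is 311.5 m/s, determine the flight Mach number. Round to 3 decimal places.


Step 1: M = V / a = 409.1 / 311.5
Step 2: M = 1.313

1.313


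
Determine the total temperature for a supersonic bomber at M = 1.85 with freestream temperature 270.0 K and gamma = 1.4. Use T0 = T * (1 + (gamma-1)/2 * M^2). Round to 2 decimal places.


Step 1: (gamma-1)/2 = 0.2
Step 2: M^2 = 3.4225
Step 3: 1 + 0.2 * 3.4225 = 1.6845
Step 4: T0 = 270.0 * 1.6845 = 454.82 K

454.82


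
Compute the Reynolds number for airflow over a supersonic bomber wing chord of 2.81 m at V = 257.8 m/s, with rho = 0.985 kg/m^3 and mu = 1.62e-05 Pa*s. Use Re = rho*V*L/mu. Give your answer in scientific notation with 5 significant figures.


Step 1: Numerator = rho * V * L = 0.985 * 257.8 * 2.81 = 713.55173
Step 2: Re = 713.55173 / 1.62e-05
Step 3: Re = 4.4046e+07

4.4046e+07


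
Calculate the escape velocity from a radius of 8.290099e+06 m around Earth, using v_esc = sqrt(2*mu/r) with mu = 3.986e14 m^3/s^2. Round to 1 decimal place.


Step 1: 2*mu/r = 2 * 3.986e14 / 8.290099e+06 = 96162904.6891
Step 2: v_esc = sqrt(96162904.6891) = 9806.3 m/s

9806.3


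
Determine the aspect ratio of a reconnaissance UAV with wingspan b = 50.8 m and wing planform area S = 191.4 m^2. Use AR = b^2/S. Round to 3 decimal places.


Step 1: b^2 = 50.8^2 = 2580.64
Step 2: AR = 2580.64 / 191.4 = 13.483

13.483


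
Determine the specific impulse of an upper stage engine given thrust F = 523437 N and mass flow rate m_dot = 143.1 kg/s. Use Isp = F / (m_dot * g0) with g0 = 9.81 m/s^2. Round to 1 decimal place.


Step 1: m_dot * g0 = 143.1 * 9.81 = 1403.81
Step 2: Isp = 523437 / 1403.81 = 372.9 s

372.9


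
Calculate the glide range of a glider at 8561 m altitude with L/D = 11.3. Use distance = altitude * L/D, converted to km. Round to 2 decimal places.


Step 1: Glide distance = altitude * L/D = 8561 * 11.3 = 96739.3 m
Step 2: Convert to km: 96739.3 / 1000 = 96.74 km

96.74


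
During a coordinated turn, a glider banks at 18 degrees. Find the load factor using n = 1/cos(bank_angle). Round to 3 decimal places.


Step 1: Convert 18 degrees to radians = 0.314159
Step 2: cos(18 deg) = 0.951057
Step 3: n = 1 / 0.951057 = 1.051

1.051


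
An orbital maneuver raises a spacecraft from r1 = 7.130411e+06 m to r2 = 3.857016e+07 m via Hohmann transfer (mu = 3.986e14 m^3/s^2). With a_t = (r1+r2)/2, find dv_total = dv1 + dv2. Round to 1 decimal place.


Step 1: Transfer semi-major axis a_t = (7.130411e+06 + 3.857016e+07) / 2 = 2.285029e+07 m
Step 2: v1 (circular at r1) = sqrt(mu/r1) = 7476.72 m/s
Step 3: v_t1 = sqrt(mu*(2/r1 - 1/a_t)) = 9713.85 m/s
Step 4: dv1 = |9713.85 - 7476.72| = 2237.12 m/s
Step 5: v2 (circular at r2) = 3214.72 m/s, v_t2 = 1795.79 m/s
Step 6: dv2 = |3214.72 - 1795.79| = 1418.93 m/s
Step 7: Total delta-v = 2237.12 + 1418.93 = 3656.1 m/s

3656.1


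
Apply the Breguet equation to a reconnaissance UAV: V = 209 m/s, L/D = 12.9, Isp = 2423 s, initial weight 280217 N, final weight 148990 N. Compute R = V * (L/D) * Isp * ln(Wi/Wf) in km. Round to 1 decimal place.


Step 1: Coefficient = V * (L/D) * Isp = 209 * 12.9 * 2423 = 6532650.3 m
Step 2: Wi/Wf = 280217 / 148990 = 1.880777
Step 3: ln(1.880777) = 0.631685
Step 4: R = 6532650.3 * 0.631685 = 4126577.9 m = 4126.6 km

4126.6


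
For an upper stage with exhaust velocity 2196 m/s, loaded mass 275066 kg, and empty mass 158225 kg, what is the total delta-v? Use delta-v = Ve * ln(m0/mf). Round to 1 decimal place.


Step 1: Mass ratio m0/mf = 275066 / 158225 = 1.738448
Step 2: ln(1.738448) = 0.552993
Step 3: delta-v = 2196 * 0.552993 = 1214.4 m/s

1214.4


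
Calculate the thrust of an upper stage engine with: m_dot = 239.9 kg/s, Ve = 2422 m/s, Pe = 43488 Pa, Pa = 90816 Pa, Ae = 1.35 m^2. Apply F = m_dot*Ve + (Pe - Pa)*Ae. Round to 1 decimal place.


Step 1: Momentum thrust = m_dot * Ve = 239.9 * 2422 = 581037.8 N
Step 2: Pressure thrust = (Pe - Pa) * Ae = (43488 - 90816) * 1.35 = -63892.80 N
Step 3: Total thrust F = 581037.8 + -63892.80 = 517145.0 N

517145.0


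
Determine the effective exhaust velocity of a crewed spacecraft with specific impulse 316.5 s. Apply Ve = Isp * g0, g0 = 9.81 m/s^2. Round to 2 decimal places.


Step 1: Ve = Isp * g0 = 316.5 * 9.81
Step 2: Ve = 3104.87 m/s

3104.87


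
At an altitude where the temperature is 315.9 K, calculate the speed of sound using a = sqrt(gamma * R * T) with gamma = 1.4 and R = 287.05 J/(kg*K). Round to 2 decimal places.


Step 1: gamma * R * T = 1.4 * 287.05 * 315.9 = 126950.733
Step 2: a = sqrt(126950.733) = 356.30 m/s

356.30


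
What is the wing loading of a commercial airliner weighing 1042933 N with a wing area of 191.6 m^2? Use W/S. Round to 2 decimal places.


Step 1: Wing loading = W / S = 1042933 / 191.6
Step 2: Wing loading = 5443.28 N/m^2

5443.28


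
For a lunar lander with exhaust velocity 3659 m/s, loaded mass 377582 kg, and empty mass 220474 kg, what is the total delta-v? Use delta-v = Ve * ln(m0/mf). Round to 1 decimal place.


Step 1: Mass ratio m0/mf = 377582 / 220474 = 1.712592
Step 2: ln(1.712592) = 0.538008
Step 3: delta-v = 3659 * 0.538008 = 1968.6 m/s

1968.6


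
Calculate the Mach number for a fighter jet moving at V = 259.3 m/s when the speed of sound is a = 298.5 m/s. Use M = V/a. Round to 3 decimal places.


Step 1: M = V / a = 259.3 / 298.5
Step 2: M = 0.869

0.869


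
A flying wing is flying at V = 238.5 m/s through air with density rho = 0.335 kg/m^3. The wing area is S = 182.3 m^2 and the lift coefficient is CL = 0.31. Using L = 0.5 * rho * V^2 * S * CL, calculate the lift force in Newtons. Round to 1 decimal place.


Step 1: Calculate dynamic pressure q = 0.5 * 0.335 * 238.5^2 = 0.5 * 0.335 * 56882.25 = 9527.7769 Pa
Step 2: Multiply by wing area and lift coefficient: L = 9527.7769 * 182.3 * 0.31
Step 3: L = 1736913.7243 * 0.31 = 538443.3 N

538443.3


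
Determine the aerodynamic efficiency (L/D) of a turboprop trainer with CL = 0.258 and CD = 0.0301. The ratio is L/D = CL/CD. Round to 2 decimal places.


Step 1: L/D = CL / CD = 0.258 / 0.0301
Step 2: L/D = 8.57

8.57


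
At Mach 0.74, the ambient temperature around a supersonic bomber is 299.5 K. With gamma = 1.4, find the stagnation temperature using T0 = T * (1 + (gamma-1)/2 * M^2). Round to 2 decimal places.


Step 1: (gamma-1)/2 = 0.2
Step 2: M^2 = 0.5476
Step 3: 1 + 0.2 * 0.5476 = 1.10952
Step 4: T0 = 299.5 * 1.10952 = 332.30 K

332.30


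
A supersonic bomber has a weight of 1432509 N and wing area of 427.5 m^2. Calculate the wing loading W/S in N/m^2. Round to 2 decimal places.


Step 1: Wing loading = W / S = 1432509 / 427.5
Step 2: Wing loading = 3350.90 N/m^2

3350.90


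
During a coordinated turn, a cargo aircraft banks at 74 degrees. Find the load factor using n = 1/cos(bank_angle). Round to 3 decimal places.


Step 1: Convert 74 degrees to radians = 1.291544
Step 2: cos(74 deg) = 0.275637
Step 3: n = 1 / 0.275637 = 3.628

3.628


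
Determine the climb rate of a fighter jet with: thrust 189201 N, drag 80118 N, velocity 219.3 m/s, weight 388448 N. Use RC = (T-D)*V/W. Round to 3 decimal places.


Step 1: Excess thrust = T - D = 189201 - 80118 = 109083 N
Step 2: Excess power = 109083 * 219.3 = 23921901.9 W
Step 3: RC = 23921901.9 / 388448 = 61.583 m/s

61.583


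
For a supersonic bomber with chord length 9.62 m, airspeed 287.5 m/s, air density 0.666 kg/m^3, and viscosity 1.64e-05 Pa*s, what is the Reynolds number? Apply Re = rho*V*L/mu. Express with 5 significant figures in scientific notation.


Step 1: Numerator = rho * V * L = 0.666 * 287.5 * 9.62 = 1841.9895
Step 2: Re = 1841.9895 / 1.64e-05
Step 3: Re = 1.1232e+08

1.1232e+08


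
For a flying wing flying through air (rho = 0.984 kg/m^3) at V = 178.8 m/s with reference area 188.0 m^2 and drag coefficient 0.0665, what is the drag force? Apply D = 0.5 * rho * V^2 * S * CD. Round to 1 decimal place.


Step 1: Dynamic pressure q = 0.5 * 0.984 * 178.8^2 = 15728.9645 Pa
Step 2: Drag D = q * S * CD = 15728.9645 * 188.0 * 0.0665
Step 3: D = 196643.5 N

196643.5


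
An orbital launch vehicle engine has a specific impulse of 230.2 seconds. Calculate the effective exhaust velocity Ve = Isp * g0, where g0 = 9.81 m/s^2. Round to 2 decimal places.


Step 1: Ve = Isp * g0 = 230.2 * 9.81
Step 2: Ve = 2258.26 m/s

2258.26


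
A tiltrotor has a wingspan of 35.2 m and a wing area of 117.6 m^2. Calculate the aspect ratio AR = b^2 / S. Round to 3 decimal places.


Step 1: b^2 = 35.2^2 = 1239.04
Step 2: AR = 1239.04 / 117.6 = 10.536

10.536


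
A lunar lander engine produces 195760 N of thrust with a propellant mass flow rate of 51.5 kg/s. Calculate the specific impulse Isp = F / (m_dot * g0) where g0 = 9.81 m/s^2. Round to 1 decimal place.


Step 1: m_dot * g0 = 51.5 * 9.81 = 505.22
Step 2: Isp = 195760 / 505.22 = 387.5 s

387.5


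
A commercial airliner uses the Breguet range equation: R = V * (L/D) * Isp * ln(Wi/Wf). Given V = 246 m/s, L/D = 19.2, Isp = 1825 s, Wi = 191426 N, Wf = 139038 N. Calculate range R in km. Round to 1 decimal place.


Step 1: Coefficient = V * (L/D) * Isp = 246 * 19.2 * 1825 = 8619840.0 m
Step 2: Wi/Wf = 191426 / 139038 = 1.376789
Step 3: ln(1.376789) = 0.319754
Step 4: R = 8619840.0 * 0.319754 = 2756228.6 m = 2756.2 km

2756.2


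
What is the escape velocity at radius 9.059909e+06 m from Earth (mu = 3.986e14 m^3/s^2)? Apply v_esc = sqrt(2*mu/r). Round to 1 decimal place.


Step 1: 2*mu/r = 2 * 3.986e14 / 9.059909e+06 = 87992053.7833
Step 2: v_esc = sqrt(87992053.7833) = 9380.4 m/s

9380.4


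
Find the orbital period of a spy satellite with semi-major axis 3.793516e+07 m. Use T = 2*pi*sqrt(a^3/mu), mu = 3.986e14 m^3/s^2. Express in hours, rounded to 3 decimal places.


Step 1: a^3 / mu = 5.459159e+22 / 3.986e14 = 1.369583e+08
Step 2: sqrt(1.369583e+08) = 11702.9199 s
Step 3: T = 2*pi * 11702.9199 = 73531.61 s
Step 4: T in hours = 73531.61 / 3600 = 20.425 hours

20.425


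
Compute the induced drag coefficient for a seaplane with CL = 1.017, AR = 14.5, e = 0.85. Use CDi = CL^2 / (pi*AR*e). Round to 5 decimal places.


Step 1: CL^2 = 1.017^2 = 1.034289
Step 2: pi * AR * e = 3.14159 * 14.5 * 0.85 = 38.720129
Step 3: CDi = 1.034289 / 38.720129 = 0.02671

0.02671


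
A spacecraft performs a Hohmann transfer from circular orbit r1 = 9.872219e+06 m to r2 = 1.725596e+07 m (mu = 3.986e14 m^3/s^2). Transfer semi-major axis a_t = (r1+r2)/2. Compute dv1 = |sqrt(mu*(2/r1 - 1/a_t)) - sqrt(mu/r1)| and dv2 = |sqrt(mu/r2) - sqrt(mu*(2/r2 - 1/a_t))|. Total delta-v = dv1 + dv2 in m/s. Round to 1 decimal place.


Step 1: Transfer semi-major axis a_t = (9.872219e+06 + 1.725596e+07) / 2 = 1.356409e+07 m
Step 2: v1 (circular at r1) = sqrt(mu/r1) = 6354.21 m/s
Step 3: v_t1 = sqrt(mu*(2/r1 - 1/a_t)) = 7166.97 m/s
Step 4: dv1 = |7166.97 - 6354.21| = 812.76 m/s
Step 5: v2 (circular at r2) = 4806.17 m/s, v_t2 = 4100.26 m/s
Step 6: dv2 = |4806.17 - 4100.26| = 705.91 m/s
Step 7: Total delta-v = 812.76 + 705.91 = 1518.7 m/s

1518.7


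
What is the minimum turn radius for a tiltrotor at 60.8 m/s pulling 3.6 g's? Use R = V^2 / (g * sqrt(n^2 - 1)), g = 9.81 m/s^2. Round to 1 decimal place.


Step 1: V^2 = 60.8^2 = 3696.64
Step 2: n^2 - 1 = 3.6^2 - 1 = 11.96
Step 3: sqrt(11.96) = 3.458323
Step 4: R = 3696.64 / (9.81 * 3.458323) = 109.0 m

109.0


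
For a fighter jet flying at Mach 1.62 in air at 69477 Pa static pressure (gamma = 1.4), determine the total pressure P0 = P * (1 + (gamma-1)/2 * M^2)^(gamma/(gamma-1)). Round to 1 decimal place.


Step 1: (gamma-1)/2 * M^2 = 0.2 * 2.6244 = 0.52488
Step 2: 1 + 0.52488 = 1.52488
Step 3: Exponent gamma/(gamma-1) = 3.5
Step 4: P0 = 69477 * 1.52488^3.5 = 304204.7 Pa

304204.7


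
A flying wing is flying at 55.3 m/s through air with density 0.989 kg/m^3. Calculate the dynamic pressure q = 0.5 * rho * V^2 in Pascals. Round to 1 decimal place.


Step 1: V^2 = 55.3^2 = 3058.09
Step 2: q = 0.5 * 0.989 * 3058.09
Step 3: q = 1512.2 Pa

1512.2


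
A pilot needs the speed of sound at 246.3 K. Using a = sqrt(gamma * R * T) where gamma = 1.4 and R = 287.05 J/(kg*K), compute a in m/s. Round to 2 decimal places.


Step 1: gamma * R * T = 1.4 * 287.05 * 246.3 = 98980.581
Step 2: a = sqrt(98980.581) = 314.61 m/s

314.61


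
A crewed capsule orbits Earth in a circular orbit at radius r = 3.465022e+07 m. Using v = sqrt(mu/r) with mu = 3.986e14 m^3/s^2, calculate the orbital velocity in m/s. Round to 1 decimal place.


Step 1: mu / r = 3.986e14 / 3.465022e+07 = 11503534.4653
Step 2: v = sqrt(11503534.4653) = 3391.7 m/s

3391.7


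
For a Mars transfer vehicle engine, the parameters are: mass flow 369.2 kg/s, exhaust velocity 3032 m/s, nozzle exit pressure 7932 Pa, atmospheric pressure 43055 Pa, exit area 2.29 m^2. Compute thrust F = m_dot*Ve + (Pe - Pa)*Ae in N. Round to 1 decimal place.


Step 1: Momentum thrust = m_dot * Ve = 369.2 * 3032 = 1119414.4 N
Step 2: Pressure thrust = (Pe - Pa) * Ae = (7932 - 43055) * 2.29 = -80431.67 N
Step 3: Total thrust F = 1119414.4 + -80431.67 = 1038982.7 N

1038982.7


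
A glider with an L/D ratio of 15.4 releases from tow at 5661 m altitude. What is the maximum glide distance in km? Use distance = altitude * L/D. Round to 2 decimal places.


Step 1: Glide distance = altitude * L/D = 5661 * 15.4 = 87179.4 m
Step 2: Convert to km: 87179.4 / 1000 = 87.18 km

87.18


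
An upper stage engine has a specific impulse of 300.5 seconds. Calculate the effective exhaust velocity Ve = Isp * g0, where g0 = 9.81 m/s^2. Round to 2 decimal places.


Step 1: Ve = Isp * g0 = 300.5 * 9.81
Step 2: Ve = 2947.91 m/s

2947.91


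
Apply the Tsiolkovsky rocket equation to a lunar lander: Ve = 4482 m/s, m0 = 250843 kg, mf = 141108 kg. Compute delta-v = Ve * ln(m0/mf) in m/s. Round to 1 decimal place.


Step 1: Mass ratio m0/mf = 250843 / 141108 = 1.777667
Step 2: ln(1.777667) = 0.575302
Step 3: delta-v = 4482 * 0.575302 = 2578.5 m/s

2578.5


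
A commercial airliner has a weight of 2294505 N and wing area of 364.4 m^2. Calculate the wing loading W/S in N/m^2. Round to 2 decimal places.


Step 1: Wing loading = W / S = 2294505 / 364.4
Step 2: Wing loading = 6296.67 N/m^2

6296.67


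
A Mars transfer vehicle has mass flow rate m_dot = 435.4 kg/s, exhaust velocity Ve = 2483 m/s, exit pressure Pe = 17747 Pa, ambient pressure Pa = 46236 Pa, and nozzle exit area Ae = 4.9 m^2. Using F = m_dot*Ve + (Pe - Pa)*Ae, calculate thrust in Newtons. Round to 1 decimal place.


Step 1: Momentum thrust = m_dot * Ve = 435.4 * 2483 = 1081098.2 N
Step 2: Pressure thrust = (Pe - Pa) * Ae = (17747 - 46236) * 4.9 = -139596.1 N
Step 3: Total thrust F = 1081098.2 + -139596.1 = 941502.1 N

941502.1


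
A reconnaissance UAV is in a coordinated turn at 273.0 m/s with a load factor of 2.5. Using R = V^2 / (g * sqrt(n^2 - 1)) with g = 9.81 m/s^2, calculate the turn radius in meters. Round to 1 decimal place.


Step 1: V^2 = 273.0^2 = 74529.0
Step 2: n^2 - 1 = 2.5^2 - 1 = 5.25
Step 3: sqrt(5.25) = 2.291288
Step 4: R = 74529.0 / (9.81 * 2.291288) = 3315.7 m

3315.7


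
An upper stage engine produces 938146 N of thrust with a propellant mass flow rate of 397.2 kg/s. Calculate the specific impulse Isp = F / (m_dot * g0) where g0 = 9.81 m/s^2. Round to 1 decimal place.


Step 1: m_dot * g0 = 397.2 * 9.81 = 3896.53
Step 2: Isp = 938146 / 3896.53 = 240.8 s

240.8


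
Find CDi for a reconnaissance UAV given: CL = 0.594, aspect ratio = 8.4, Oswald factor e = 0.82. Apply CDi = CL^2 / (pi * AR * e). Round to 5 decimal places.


Step 1: CL^2 = 0.594^2 = 0.352836
Step 2: pi * AR * e = 3.14159 * 8.4 * 0.82 = 21.63929
Step 3: CDi = 0.352836 / 21.63929 = 0.01631

0.01631


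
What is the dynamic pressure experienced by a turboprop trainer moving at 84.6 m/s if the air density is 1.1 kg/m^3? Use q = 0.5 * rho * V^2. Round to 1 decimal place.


Step 1: V^2 = 84.6^2 = 7157.16
Step 2: q = 0.5 * 1.1 * 7157.16
Step 3: q = 3936.4 Pa

3936.4


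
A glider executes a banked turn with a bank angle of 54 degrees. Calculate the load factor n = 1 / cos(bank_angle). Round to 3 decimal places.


Step 1: Convert 54 degrees to radians = 0.942478
Step 2: cos(54 deg) = 0.587785
Step 3: n = 1 / 0.587785 = 1.701

1.701


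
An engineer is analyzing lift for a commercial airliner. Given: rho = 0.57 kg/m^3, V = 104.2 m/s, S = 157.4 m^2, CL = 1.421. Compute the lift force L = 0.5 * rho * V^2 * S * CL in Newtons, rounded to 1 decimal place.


Step 1: Calculate dynamic pressure q = 0.5 * 0.57 * 104.2^2 = 0.5 * 0.57 * 10857.64 = 3094.4274 Pa
Step 2: Multiply by wing area and lift coefficient: L = 3094.4274 * 157.4 * 1.421
Step 3: L = 487062.8728 * 1.421 = 692116.3 N

692116.3


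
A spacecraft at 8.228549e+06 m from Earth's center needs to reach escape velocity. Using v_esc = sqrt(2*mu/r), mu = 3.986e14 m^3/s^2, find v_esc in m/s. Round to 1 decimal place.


Step 1: 2*mu/r = 2 * 3.986e14 / 8.228549e+06 = 96882208.5157
Step 2: v_esc = sqrt(96882208.5157) = 9842.9 m/s

9842.9


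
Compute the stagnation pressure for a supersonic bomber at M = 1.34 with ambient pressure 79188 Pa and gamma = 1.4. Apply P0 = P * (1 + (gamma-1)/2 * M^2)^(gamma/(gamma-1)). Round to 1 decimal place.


Step 1: (gamma-1)/2 * M^2 = 0.2 * 1.7956 = 0.35912
Step 2: 1 + 0.35912 = 1.35912
Step 3: Exponent gamma/(gamma-1) = 3.5
Step 4: P0 = 79188 * 1.35912^3.5 = 231772.4 Pa

231772.4


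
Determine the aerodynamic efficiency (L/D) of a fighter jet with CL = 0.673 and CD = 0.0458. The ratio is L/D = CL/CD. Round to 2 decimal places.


Step 1: L/D = CL / CD = 0.673 / 0.0458
Step 2: L/D = 14.69

14.69


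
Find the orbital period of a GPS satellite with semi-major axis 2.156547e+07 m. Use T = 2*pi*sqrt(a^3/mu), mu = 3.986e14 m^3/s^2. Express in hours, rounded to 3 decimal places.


Step 1: a^3 / mu = 1.002944e+22 / 3.986e14 = 2.516167e+07
Step 2: sqrt(2.516167e+07) = 5016.1411 s
Step 3: T = 2*pi * 5016.1411 = 31517.34 s
Step 4: T in hours = 31517.34 / 3600 = 8.755 hours

8.755


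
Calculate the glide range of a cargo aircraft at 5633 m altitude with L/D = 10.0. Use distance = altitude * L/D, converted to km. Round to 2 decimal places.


Step 1: Glide distance = altitude * L/D = 5633 * 10.0 = 56330.0 m
Step 2: Convert to km: 56330.0 / 1000 = 56.33 km

56.33


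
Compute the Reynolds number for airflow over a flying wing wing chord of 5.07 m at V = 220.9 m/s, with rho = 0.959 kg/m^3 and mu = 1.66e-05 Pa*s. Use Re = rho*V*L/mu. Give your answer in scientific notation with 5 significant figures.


Step 1: Numerator = rho * V * L = 0.959 * 220.9 * 5.07 = 1074.044517
Step 2: Re = 1074.044517 / 1.66e-05
Step 3: Re = 6.4701e+07

6.4701e+07


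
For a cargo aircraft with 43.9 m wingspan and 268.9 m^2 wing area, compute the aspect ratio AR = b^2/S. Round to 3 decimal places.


Step 1: b^2 = 43.9^2 = 1927.21
Step 2: AR = 1927.21 / 268.9 = 7.167

7.167


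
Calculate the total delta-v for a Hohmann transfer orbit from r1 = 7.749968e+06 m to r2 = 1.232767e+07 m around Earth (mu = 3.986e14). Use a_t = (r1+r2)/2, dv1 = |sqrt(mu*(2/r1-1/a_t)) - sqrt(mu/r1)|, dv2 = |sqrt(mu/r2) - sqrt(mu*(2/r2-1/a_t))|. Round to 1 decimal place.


Step 1: Transfer semi-major axis a_t = (7.749968e+06 + 1.232767e+07) / 2 = 1.003882e+07 m
Step 2: v1 (circular at r1) = sqrt(mu/r1) = 7171.64 m/s
Step 3: v_t1 = sqrt(mu*(2/r1 - 1/a_t)) = 7947.27 m/s
Step 4: dv1 = |7947.27 - 7171.64| = 775.62 m/s
Step 5: v2 (circular at r2) = 5686.28 m/s, v_t2 = 4996.17 m/s
Step 6: dv2 = |5686.28 - 4996.17| = 690.11 m/s
Step 7: Total delta-v = 775.62 + 690.11 = 1465.7 m/s

1465.7


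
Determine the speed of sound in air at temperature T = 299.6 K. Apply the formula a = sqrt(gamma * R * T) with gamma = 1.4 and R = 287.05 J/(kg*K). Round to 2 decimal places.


Step 1: gamma * R * T = 1.4 * 287.05 * 299.6 = 120400.252
Step 2: a = sqrt(120400.252) = 346.99 m/s

346.99


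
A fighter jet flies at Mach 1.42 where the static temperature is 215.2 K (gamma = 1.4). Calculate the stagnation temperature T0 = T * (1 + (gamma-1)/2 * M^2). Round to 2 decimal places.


Step 1: (gamma-1)/2 = 0.2
Step 2: M^2 = 2.0164
Step 3: 1 + 0.2 * 2.0164 = 1.40328
Step 4: T0 = 215.2 * 1.40328 = 301.99 K

301.99


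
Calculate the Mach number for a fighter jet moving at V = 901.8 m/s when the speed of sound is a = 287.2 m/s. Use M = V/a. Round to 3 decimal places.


Step 1: M = V / a = 901.8 / 287.2
Step 2: M = 3.140

3.140


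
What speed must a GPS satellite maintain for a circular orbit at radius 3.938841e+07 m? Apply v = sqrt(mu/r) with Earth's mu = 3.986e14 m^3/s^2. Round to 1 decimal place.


Step 1: mu / r = 3.986e14 / 3.938841e+07 = 10119728.1129
Step 2: v = sqrt(10119728.1129) = 3181.2 m/s

3181.2


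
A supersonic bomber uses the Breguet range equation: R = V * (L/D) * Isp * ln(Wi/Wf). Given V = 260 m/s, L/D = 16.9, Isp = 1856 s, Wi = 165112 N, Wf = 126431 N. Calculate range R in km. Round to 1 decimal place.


Step 1: Coefficient = V * (L/D) * Isp = 260 * 16.9 * 1856 = 8155264.0 m
Step 2: Wi/Wf = 165112 / 126431 = 1.305946
Step 3: ln(1.305946) = 0.266927
Step 4: R = 8155264.0 * 0.266927 = 2176862.8 m = 2176.9 km

2176.9


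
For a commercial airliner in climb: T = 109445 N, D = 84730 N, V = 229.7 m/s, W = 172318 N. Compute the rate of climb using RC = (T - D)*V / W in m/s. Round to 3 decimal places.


Step 1: Excess thrust = T - D = 109445 - 84730 = 24715 N
Step 2: Excess power = 24715 * 229.7 = 5677035.5 W
Step 3: RC = 5677035.5 / 172318 = 32.945 m/s

32.945


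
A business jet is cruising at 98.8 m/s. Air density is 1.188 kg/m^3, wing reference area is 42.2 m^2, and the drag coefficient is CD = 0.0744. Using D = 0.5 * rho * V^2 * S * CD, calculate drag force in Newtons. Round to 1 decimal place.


Step 1: Dynamic pressure q = 0.5 * 1.188 * 98.8^2 = 5798.2954 Pa
Step 2: Drag D = q * S * CD = 5798.2954 * 42.2 * 0.0744
Step 3: D = 18204.8 N

18204.8


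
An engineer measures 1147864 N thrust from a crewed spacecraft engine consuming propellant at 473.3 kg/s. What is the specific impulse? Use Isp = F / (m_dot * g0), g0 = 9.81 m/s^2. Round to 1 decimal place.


Step 1: m_dot * g0 = 473.3 * 9.81 = 4643.07
Step 2: Isp = 1147864 / 4643.07 = 247.2 s

247.2


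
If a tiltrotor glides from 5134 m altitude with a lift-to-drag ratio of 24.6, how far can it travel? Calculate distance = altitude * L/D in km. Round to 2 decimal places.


Step 1: Glide distance = altitude * L/D = 5134 * 24.6 = 126296.4 m
Step 2: Convert to km: 126296.4 / 1000 = 126.30 km

126.30


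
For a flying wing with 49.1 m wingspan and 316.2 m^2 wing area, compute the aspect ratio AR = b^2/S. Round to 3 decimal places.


Step 1: b^2 = 49.1^2 = 2410.81
Step 2: AR = 2410.81 / 316.2 = 7.624

7.624


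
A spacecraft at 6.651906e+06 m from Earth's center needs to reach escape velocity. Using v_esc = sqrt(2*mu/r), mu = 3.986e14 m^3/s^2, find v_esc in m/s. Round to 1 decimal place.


Step 1: 2*mu/r = 2 * 3.986e14 / 6.651906e+06 = 119845349.5885
Step 2: v_esc = sqrt(119845349.5885) = 10947.4 m/s

10947.4


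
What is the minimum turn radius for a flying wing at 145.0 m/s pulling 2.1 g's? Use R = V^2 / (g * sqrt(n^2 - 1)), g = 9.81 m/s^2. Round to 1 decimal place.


Step 1: V^2 = 145.0^2 = 21025.0
Step 2: n^2 - 1 = 2.1^2 - 1 = 3.41
Step 3: sqrt(3.41) = 1.846619
Step 4: R = 21025.0 / (9.81 * 1.846619) = 1160.6 m

1160.6


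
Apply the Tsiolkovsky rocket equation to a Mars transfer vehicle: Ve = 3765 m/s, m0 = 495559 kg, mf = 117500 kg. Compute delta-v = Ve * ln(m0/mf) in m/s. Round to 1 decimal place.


Step 1: Mass ratio m0/mf = 495559 / 117500 = 4.217523
Step 2: ln(4.217523) = 1.439248
Step 3: delta-v = 3765 * 1.439248 = 5418.8 m/s

5418.8


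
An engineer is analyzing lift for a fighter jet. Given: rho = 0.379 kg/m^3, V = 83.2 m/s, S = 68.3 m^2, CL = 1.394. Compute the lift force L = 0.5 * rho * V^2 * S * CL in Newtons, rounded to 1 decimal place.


Step 1: Calculate dynamic pressure q = 0.5 * 0.379 * 83.2^2 = 0.5 * 0.379 * 6922.24 = 1311.7645 Pa
Step 2: Multiply by wing area and lift coefficient: L = 1311.7645 * 68.3 * 1.394
Step 3: L = 89593.514 * 1.394 = 124893.4 N

124893.4


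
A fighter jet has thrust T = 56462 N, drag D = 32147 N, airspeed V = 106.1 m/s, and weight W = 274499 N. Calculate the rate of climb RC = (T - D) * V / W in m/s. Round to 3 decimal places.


Step 1: Excess thrust = T - D = 56462 - 32147 = 24315 N
Step 2: Excess power = 24315 * 106.1 = 2579821.5 W
Step 3: RC = 2579821.5 / 274499 = 9.398 m/s

9.398


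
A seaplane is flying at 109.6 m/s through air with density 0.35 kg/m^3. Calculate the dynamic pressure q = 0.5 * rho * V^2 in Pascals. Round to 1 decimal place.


Step 1: V^2 = 109.6^2 = 12012.16
Step 2: q = 0.5 * 0.35 * 12012.16
Step 3: q = 2102.1 Pa

2102.1


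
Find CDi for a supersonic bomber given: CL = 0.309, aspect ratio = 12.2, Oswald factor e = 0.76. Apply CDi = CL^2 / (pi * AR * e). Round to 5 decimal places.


Step 1: CL^2 = 0.309^2 = 0.095481
Step 2: pi * AR * e = 3.14159 * 12.2 * 0.76 = 29.128847
Step 3: CDi = 0.095481 / 29.128847 = 0.00328

0.00328


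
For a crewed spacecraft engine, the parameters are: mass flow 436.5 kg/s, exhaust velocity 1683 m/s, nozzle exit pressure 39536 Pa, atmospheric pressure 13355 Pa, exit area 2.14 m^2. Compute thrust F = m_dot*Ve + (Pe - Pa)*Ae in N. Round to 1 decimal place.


Step 1: Momentum thrust = m_dot * Ve = 436.5 * 1683 = 734629.5 N
Step 2: Pressure thrust = (Pe - Pa) * Ae = (39536 - 13355) * 2.14 = 56027.34 N
Step 3: Total thrust F = 734629.5 + 56027.34 = 790656.8 N

790656.8


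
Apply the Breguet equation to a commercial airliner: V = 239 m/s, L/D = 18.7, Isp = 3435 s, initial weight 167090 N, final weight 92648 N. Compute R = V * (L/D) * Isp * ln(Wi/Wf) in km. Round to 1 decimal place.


Step 1: Coefficient = V * (L/D) * Isp = 239 * 18.7 * 3435 = 15352045.5 m
Step 2: Wi/Wf = 167090 / 92648 = 1.803493
Step 3: ln(1.803493) = 0.589725
Step 4: R = 15352045.5 * 0.589725 = 9053488.5 m = 9053.5 km

9053.5


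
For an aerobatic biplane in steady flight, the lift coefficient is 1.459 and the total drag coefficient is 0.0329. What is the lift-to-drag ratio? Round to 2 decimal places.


Step 1: L/D = CL / CD = 1.459 / 0.0329
Step 2: L/D = 44.35

44.35


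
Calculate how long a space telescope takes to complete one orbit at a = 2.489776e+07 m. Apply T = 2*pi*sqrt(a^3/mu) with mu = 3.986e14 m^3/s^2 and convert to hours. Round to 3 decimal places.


Step 1: a^3 / mu = 1.543408e+22 / 3.986e14 = 3.872073e+07
Step 2: sqrt(3.872073e+07) = 6222.5983 s
Step 3: T = 2*pi * 6222.5983 = 39097.74 s
Step 4: T in hours = 39097.74 / 3600 = 10.860 hours

10.860


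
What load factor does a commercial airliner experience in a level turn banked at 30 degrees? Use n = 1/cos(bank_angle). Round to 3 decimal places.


Step 1: Convert 30 degrees to radians = 0.523599
Step 2: cos(30 deg) = 0.866025
Step 3: n = 1 / 0.866025 = 1.155

1.155


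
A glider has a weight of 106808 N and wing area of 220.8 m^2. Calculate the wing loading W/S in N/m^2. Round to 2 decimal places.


Step 1: Wing loading = W / S = 106808 / 220.8
Step 2: Wing loading = 483.73 N/m^2

483.73


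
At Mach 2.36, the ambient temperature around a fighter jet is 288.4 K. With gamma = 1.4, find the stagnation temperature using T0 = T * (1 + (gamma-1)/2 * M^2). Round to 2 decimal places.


Step 1: (gamma-1)/2 = 0.2
Step 2: M^2 = 5.5696
Step 3: 1 + 0.2 * 5.5696 = 2.11392
Step 4: T0 = 288.4 * 2.11392 = 609.65 K

609.65


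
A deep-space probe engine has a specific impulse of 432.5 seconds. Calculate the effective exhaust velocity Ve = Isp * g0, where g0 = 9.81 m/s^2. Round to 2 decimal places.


Step 1: Ve = Isp * g0 = 432.5 * 9.81
Step 2: Ve = 4242.83 m/s

4242.83


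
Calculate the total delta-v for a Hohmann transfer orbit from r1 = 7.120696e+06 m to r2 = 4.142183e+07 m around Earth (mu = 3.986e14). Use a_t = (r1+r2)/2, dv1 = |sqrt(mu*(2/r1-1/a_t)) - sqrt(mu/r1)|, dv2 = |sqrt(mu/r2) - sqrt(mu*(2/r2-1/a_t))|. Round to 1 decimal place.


Step 1: Transfer semi-major axis a_t = (7.120696e+06 + 4.142183e+07) / 2 = 2.427126e+07 m
Step 2: v1 (circular at r1) = sqrt(mu/r1) = 7481.82 m/s
Step 3: v_t1 = sqrt(mu*(2/r1 - 1/a_t)) = 9774.08 m/s
Step 4: dv1 = |9774.08 - 7481.82| = 2292.26 m/s
Step 5: v2 (circular at r2) = 3102.09 m/s, v_t2 = 1680.23 m/s
Step 6: dv2 = |3102.09 - 1680.23| = 1421.86 m/s
Step 7: Total delta-v = 2292.26 + 1421.86 = 3714.1 m/s

3714.1


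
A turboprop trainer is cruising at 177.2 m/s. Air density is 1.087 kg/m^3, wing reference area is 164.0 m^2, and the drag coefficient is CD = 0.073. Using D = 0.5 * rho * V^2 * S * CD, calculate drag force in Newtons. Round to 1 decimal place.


Step 1: Dynamic pressure q = 0.5 * 1.087 * 177.2^2 = 17065.813 Pa
Step 2: Drag D = q * S * CD = 17065.813 * 164.0 * 0.073
Step 3: D = 204311.9 N

204311.9


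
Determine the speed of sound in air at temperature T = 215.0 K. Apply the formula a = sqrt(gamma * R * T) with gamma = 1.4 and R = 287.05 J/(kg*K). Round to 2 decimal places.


Step 1: gamma * R * T = 1.4 * 287.05 * 215.0 = 86402.05
Step 2: a = sqrt(86402.05) = 293.94 m/s

293.94


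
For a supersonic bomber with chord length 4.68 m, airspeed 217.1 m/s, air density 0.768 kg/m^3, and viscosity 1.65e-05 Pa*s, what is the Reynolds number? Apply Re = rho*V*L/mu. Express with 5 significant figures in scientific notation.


Step 1: Numerator = rho * V * L = 0.768 * 217.1 * 4.68 = 780.309504
Step 2: Re = 780.309504 / 1.65e-05
Step 3: Re = 4.7291e+07

4.7291e+07


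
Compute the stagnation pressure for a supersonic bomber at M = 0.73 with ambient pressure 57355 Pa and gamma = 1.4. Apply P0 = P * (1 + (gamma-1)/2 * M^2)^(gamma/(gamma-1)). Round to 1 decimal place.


Step 1: (gamma-1)/2 * M^2 = 0.2 * 0.5329 = 0.10658
Step 2: 1 + 0.10658 = 1.10658
Step 3: Exponent gamma/(gamma-1) = 3.5
Step 4: P0 = 57355 * 1.10658^3.5 = 81754.4 Pa

81754.4


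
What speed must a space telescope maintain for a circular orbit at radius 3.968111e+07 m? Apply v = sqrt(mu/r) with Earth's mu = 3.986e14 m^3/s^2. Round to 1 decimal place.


Step 1: mu / r = 3.986e14 / 3.968111e+07 = 10045081.9042
Step 2: v = sqrt(10045081.9042) = 3169.4 m/s

3169.4


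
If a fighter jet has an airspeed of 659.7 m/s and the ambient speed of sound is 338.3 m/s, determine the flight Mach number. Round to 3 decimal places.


Step 1: M = V / a = 659.7 / 338.3
Step 2: M = 1.950

1.950


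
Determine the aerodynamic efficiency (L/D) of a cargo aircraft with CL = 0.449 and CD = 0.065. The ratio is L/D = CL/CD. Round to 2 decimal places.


Step 1: L/D = CL / CD = 0.449 / 0.065
Step 2: L/D = 6.91

6.91


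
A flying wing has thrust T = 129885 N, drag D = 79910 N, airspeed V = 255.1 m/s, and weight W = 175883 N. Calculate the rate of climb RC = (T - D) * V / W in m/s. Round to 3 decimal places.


Step 1: Excess thrust = T - D = 129885 - 79910 = 49975 N
Step 2: Excess power = 49975 * 255.1 = 12748622.5 W
Step 3: RC = 12748622.5 / 175883 = 72.484 m/s

72.484


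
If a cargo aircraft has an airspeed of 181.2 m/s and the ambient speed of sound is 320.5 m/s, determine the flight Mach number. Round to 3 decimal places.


Step 1: M = V / a = 181.2 / 320.5
Step 2: M = 0.565

0.565


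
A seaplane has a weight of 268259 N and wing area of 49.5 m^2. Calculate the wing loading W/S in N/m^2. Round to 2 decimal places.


Step 1: Wing loading = W / S = 268259 / 49.5
Step 2: Wing loading = 5419.37 N/m^2

5419.37


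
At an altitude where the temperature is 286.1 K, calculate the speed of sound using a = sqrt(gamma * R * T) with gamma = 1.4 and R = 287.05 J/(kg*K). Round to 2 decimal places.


Step 1: gamma * R * T = 1.4 * 287.05 * 286.1 = 114975.007
Step 2: a = sqrt(114975.007) = 339.08 m/s

339.08
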